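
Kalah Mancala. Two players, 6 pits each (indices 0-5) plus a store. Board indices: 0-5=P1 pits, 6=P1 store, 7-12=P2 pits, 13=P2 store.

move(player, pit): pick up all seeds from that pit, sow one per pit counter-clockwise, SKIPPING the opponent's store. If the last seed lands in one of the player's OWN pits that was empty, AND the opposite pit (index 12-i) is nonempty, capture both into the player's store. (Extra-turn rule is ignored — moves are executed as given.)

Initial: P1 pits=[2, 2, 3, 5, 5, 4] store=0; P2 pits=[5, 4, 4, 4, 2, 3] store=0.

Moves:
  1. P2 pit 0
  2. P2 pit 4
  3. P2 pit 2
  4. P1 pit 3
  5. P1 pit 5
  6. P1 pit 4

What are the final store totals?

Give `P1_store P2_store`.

Move 1: P2 pit0 -> P1=[2,2,3,5,5,4](0) P2=[0,5,5,5,3,4](0)
Move 2: P2 pit4 -> P1=[3,2,3,5,5,4](0) P2=[0,5,5,5,0,5](1)
Move 3: P2 pit2 -> P1=[4,2,3,5,5,4](0) P2=[0,5,0,6,1,6](2)
Move 4: P1 pit3 -> P1=[4,2,3,0,6,5](1) P2=[1,6,0,6,1,6](2)
Move 5: P1 pit5 -> P1=[4,2,3,0,6,0](2) P2=[2,7,1,7,1,6](2)
Move 6: P1 pit4 -> P1=[4,2,3,0,0,1](3) P2=[3,8,2,8,1,6](2)

Answer: 3 2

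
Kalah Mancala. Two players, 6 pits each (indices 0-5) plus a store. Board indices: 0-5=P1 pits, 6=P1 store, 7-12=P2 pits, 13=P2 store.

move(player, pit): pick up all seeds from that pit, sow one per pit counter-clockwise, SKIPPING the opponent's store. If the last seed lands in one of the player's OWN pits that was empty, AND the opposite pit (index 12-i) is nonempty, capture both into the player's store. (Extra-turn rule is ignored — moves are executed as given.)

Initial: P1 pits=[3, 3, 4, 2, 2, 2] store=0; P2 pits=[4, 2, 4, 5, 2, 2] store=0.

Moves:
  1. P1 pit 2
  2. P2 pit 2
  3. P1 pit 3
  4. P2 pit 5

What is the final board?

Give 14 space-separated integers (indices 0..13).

Move 1: P1 pit2 -> P1=[3,3,0,3,3,3](1) P2=[4,2,4,5,2,2](0)
Move 2: P2 pit2 -> P1=[3,3,0,3,3,3](1) P2=[4,2,0,6,3,3](1)
Move 3: P1 pit3 -> P1=[3,3,0,0,4,4](2) P2=[4,2,0,6,3,3](1)
Move 4: P2 pit5 -> P1=[4,4,0,0,4,4](2) P2=[4,2,0,6,3,0](2)

Answer: 4 4 0 0 4 4 2 4 2 0 6 3 0 2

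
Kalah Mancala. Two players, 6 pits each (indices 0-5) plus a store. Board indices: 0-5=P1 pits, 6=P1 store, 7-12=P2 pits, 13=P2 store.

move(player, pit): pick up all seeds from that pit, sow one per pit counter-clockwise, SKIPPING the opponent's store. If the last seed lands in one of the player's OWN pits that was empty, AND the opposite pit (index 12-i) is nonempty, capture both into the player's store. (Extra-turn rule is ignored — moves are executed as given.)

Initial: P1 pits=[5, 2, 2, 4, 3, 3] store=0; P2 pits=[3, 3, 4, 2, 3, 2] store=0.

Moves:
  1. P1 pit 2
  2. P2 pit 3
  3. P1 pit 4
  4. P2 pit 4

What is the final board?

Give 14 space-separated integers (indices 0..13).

Answer: 6 3 0 5 0 4 1 4 4 4 0 0 4 1

Derivation:
Move 1: P1 pit2 -> P1=[5,2,0,5,4,3](0) P2=[3,3,4,2,3,2](0)
Move 2: P2 pit3 -> P1=[5,2,0,5,4,3](0) P2=[3,3,4,0,4,3](0)
Move 3: P1 pit4 -> P1=[5,2,0,5,0,4](1) P2=[4,4,4,0,4,3](0)
Move 4: P2 pit4 -> P1=[6,3,0,5,0,4](1) P2=[4,4,4,0,0,4](1)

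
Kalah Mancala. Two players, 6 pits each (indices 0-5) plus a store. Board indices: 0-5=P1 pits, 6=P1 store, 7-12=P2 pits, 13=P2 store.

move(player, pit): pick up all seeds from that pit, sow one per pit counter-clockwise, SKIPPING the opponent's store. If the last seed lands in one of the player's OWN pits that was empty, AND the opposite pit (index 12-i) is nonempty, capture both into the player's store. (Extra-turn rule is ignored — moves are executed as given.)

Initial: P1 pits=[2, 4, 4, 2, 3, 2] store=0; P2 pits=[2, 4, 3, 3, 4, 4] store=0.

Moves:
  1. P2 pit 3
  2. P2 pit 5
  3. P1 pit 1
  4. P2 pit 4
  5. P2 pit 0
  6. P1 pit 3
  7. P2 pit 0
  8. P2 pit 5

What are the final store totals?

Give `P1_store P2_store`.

Move 1: P2 pit3 -> P1=[2,4,4,2,3,2](0) P2=[2,4,3,0,5,5](1)
Move 2: P2 pit5 -> P1=[3,5,5,3,3,2](0) P2=[2,4,3,0,5,0](2)
Move 3: P1 pit1 -> P1=[3,0,6,4,4,3](1) P2=[2,4,3,0,5,0](2)
Move 4: P2 pit4 -> P1=[4,1,7,4,4,3](1) P2=[2,4,3,0,0,1](3)
Move 5: P2 pit0 -> P1=[4,1,7,4,4,3](1) P2=[0,5,4,0,0,1](3)
Move 6: P1 pit3 -> P1=[4,1,7,0,5,4](2) P2=[1,5,4,0,0,1](3)
Move 7: P2 pit0 -> P1=[4,1,7,0,5,4](2) P2=[0,6,4,0,0,1](3)
Move 8: P2 pit5 -> P1=[4,1,7,0,5,4](2) P2=[0,6,4,0,0,0](4)

Answer: 2 4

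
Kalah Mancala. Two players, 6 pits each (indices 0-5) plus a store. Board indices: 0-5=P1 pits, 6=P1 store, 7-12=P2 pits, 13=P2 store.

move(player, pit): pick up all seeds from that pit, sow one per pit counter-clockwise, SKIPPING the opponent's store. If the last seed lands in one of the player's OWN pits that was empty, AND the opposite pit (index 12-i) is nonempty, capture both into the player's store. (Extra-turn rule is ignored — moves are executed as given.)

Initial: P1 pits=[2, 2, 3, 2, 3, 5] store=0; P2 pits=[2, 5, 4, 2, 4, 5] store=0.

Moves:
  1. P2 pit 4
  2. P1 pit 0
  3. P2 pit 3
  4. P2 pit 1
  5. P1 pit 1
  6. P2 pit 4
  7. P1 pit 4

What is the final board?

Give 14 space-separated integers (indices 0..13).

Move 1: P2 pit4 -> P1=[3,3,3,2,3,5](0) P2=[2,5,4,2,0,6](1)
Move 2: P1 pit0 -> P1=[0,4,4,3,3,5](0) P2=[2,5,4,2,0,6](1)
Move 3: P2 pit3 -> P1=[0,4,4,3,3,5](0) P2=[2,5,4,0,1,7](1)
Move 4: P2 pit1 -> P1=[0,4,4,3,3,5](0) P2=[2,0,5,1,2,8](2)
Move 5: P1 pit1 -> P1=[0,0,5,4,4,6](0) P2=[2,0,5,1,2,8](2)
Move 6: P2 pit4 -> P1=[0,0,5,4,4,6](0) P2=[2,0,5,1,0,9](3)
Move 7: P1 pit4 -> P1=[0,0,5,4,0,7](1) P2=[3,1,5,1,0,9](3)

Answer: 0 0 5 4 0 7 1 3 1 5 1 0 9 3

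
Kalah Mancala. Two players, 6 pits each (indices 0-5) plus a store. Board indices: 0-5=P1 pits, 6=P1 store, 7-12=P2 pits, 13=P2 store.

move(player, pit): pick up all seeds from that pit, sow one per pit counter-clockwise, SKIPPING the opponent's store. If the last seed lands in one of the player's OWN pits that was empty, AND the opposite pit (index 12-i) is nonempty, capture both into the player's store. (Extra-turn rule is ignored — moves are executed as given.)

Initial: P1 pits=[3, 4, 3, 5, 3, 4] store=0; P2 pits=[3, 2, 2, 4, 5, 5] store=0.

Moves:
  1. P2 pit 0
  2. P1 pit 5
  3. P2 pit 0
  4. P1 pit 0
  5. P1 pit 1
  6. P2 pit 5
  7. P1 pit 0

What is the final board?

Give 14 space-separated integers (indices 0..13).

Answer: 0 2 6 8 4 1 2 0 5 4 5 5 0 1

Derivation:
Move 1: P2 pit0 -> P1=[3,4,3,5,3,4](0) P2=[0,3,3,5,5,5](0)
Move 2: P1 pit5 -> P1=[3,4,3,5,3,0](1) P2=[1,4,4,5,5,5](0)
Move 3: P2 pit0 -> P1=[3,4,3,5,3,0](1) P2=[0,5,4,5,5,5](0)
Move 4: P1 pit0 -> P1=[0,5,4,6,3,0](1) P2=[0,5,4,5,5,5](0)
Move 5: P1 pit1 -> P1=[0,0,5,7,4,1](2) P2=[0,5,4,5,5,5](0)
Move 6: P2 pit5 -> P1=[1,1,6,8,4,1](2) P2=[0,5,4,5,5,0](1)
Move 7: P1 pit0 -> P1=[0,2,6,8,4,1](2) P2=[0,5,4,5,5,0](1)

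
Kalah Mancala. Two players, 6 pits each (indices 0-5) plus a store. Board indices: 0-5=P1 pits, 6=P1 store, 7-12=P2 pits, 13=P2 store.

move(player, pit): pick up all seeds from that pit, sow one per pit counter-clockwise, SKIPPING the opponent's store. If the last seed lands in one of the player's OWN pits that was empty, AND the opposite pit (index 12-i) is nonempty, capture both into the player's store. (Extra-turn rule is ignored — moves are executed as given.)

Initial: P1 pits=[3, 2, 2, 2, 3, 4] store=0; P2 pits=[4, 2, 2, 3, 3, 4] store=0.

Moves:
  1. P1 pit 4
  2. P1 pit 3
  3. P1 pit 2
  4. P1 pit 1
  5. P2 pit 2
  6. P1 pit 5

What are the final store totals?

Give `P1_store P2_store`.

Answer: 2 0

Derivation:
Move 1: P1 pit4 -> P1=[3,2,2,2,0,5](1) P2=[5,2,2,3,3,4](0)
Move 2: P1 pit3 -> P1=[3,2,2,0,1,6](1) P2=[5,2,2,3,3,4](0)
Move 3: P1 pit2 -> P1=[3,2,0,1,2,6](1) P2=[5,2,2,3,3,4](0)
Move 4: P1 pit1 -> P1=[3,0,1,2,2,6](1) P2=[5,2,2,3,3,4](0)
Move 5: P2 pit2 -> P1=[3,0,1,2,2,6](1) P2=[5,2,0,4,4,4](0)
Move 6: P1 pit5 -> P1=[3,0,1,2,2,0](2) P2=[6,3,1,5,5,4](0)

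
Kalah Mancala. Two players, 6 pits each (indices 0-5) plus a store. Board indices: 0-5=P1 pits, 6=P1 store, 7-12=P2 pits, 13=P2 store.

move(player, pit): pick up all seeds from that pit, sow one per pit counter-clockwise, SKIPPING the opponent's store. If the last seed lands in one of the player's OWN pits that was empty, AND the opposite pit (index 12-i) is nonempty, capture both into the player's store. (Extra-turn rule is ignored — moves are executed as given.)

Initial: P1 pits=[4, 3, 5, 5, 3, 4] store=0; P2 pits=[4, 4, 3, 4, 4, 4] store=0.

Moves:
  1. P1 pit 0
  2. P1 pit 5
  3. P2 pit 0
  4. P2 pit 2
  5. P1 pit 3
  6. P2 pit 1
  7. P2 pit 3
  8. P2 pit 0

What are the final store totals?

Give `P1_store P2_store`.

Move 1: P1 pit0 -> P1=[0,4,6,6,4,4](0) P2=[4,4,3,4,4,4](0)
Move 2: P1 pit5 -> P1=[0,4,6,6,4,0](1) P2=[5,5,4,4,4,4](0)
Move 3: P2 pit0 -> P1=[0,4,6,6,4,0](1) P2=[0,6,5,5,5,5](0)
Move 4: P2 pit2 -> P1=[1,4,6,6,4,0](1) P2=[0,6,0,6,6,6](1)
Move 5: P1 pit3 -> P1=[1,4,6,0,5,1](2) P2=[1,7,1,6,6,6](1)
Move 6: P2 pit1 -> P1=[2,5,6,0,5,1](2) P2=[1,0,2,7,7,7](2)
Move 7: P2 pit3 -> P1=[3,6,7,1,5,1](2) P2=[1,0,2,0,8,8](3)
Move 8: P2 pit0 -> P1=[3,6,7,1,0,1](2) P2=[0,0,2,0,8,8](9)

Answer: 2 9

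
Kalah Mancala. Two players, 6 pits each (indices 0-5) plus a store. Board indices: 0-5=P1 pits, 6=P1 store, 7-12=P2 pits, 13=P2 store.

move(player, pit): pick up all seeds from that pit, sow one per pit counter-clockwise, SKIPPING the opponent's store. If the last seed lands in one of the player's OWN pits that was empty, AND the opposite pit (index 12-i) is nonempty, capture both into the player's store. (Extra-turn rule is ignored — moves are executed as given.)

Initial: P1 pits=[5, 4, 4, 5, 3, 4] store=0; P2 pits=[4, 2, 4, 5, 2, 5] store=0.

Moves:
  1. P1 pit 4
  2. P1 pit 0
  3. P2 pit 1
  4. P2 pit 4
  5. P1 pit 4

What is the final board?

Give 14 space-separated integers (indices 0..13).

Answer: 0 5 5 6 0 7 1 5 0 5 6 0 6 1

Derivation:
Move 1: P1 pit4 -> P1=[5,4,4,5,0,5](1) P2=[5,2,4,5,2,5](0)
Move 2: P1 pit0 -> P1=[0,5,5,6,1,6](1) P2=[5,2,4,5,2,5](0)
Move 3: P2 pit1 -> P1=[0,5,5,6,1,6](1) P2=[5,0,5,6,2,5](0)
Move 4: P2 pit4 -> P1=[0,5,5,6,1,6](1) P2=[5,0,5,6,0,6](1)
Move 5: P1 pit4 -> P1=[0,5,5,6,0,7](1) P2=[5,0,5,6,0,6](1)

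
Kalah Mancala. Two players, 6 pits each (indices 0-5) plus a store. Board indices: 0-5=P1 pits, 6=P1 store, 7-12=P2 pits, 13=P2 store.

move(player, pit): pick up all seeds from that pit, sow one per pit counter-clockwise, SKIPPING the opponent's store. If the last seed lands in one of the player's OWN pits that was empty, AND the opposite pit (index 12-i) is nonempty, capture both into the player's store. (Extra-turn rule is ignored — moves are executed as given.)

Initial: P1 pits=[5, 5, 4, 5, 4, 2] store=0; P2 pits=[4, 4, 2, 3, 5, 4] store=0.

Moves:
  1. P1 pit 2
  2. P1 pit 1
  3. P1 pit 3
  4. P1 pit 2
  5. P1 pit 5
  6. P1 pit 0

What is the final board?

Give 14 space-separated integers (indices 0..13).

Move 1: P1 pit2 -> P1=[5,5,0,6,5,3](1) P2=[4,4,2,3,5,4](0)
Move 2: P1 pit1 -> P1=[5,0,1,7,6,4](2) P2=[4,4,2,3,5,4](0)
Move 3: P1 pit3 -> P1=[5,0,1,0,7,5](3) P2=[5,5,3,4,5,4](0)
Move 4: P1 pit2 -> P1=[5,0,0,0,7,5](7) P2=[5,5,0,4,5,4](0)
Move 5: P1 pit5 -> P1=[5,0,0,0,7,0](8) P2=[6,6,1,5,5,4](0)
Move 6: P1 pit0 -> P1=[0,1,1,1,8,0](15) P2=[0,6,1,5,5,4](0)

Answer: 0 1 1 1 8 0 15 0 6 1 5 5 4 0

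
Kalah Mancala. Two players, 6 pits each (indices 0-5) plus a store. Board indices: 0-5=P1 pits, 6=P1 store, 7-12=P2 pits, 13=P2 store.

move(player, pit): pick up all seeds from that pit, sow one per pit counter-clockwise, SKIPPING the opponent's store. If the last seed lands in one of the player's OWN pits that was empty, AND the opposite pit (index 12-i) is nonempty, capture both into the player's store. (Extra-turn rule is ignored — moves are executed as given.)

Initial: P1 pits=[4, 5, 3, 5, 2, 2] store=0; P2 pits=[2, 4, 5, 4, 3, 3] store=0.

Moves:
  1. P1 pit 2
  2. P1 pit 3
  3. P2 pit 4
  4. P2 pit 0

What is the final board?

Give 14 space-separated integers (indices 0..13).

Move 1: P1 pit2 -> P1=[4,5,0,6,3,3](0) P2=[2,4,5,4,3,3](0)
Move 2: P1 pit3 -> P1=[4,5,0,0,4,4](1) P2=[3,5,6,4,3,3](0)
Move 3: P2 pit4 -> P1=[5,5,0,0,4,4](1) P2=[3,5,6,4,0,4](1)
Move 4: P2 pit0 -> P1=[5,5,0,0,4,4](1) P2=[0,6,7,5,0,4](1)

Answer: 5 5 0 0 4 4 1 0 6 7 5 0 4 1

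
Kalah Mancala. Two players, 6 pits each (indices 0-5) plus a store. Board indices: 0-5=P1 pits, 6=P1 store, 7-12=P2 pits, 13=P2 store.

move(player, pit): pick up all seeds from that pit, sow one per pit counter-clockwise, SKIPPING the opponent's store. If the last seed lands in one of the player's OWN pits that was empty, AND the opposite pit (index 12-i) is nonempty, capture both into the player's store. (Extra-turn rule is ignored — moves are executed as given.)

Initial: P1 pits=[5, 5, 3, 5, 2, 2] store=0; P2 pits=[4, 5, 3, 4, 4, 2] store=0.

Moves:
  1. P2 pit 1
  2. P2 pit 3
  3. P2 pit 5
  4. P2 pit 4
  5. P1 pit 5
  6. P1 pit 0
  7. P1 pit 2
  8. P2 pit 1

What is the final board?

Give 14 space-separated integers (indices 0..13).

Move 1: P2 pit1 -> P1=[5,5,3,5,2,2](0) P2=[4,0,4,5,5,3](1)
Move 2: P2 pit3 -> P1=[6,6,3,5,2,2](0) P2=[4,0,4,0,6,4](2)
Move 3: P2 pit5 -> P1=[7,7,4,5,2,2](0) P2=[4,0,4,0,6,0](3)
Move 4: P2 pit4 -> P1=[8,8,5,6,2,2](0) P2=[4,0,4,0,0,1](4)
Move 5: P1 pit5 -> P1=[8,8,5,6,2,0](1) P2=[5,0,4,0,0,1](4)
Move 6: P1 pit0 -> P1=[0,9,6,7,3,1](2) P2=[6,1,4,0,0,1](4)
Move 7: P1 pit2 -> P1=[0,9,0,8,4,2](3) P2=[7,2,4,0,0,1](4)
Move 8: P2 pit1 -> P1=[0,9,0,8,4,2](3) P2=[7,0,5,1,0,1](4)

Answer: 0 9 0 8 4 2 3 7 0 5 1 0 1 4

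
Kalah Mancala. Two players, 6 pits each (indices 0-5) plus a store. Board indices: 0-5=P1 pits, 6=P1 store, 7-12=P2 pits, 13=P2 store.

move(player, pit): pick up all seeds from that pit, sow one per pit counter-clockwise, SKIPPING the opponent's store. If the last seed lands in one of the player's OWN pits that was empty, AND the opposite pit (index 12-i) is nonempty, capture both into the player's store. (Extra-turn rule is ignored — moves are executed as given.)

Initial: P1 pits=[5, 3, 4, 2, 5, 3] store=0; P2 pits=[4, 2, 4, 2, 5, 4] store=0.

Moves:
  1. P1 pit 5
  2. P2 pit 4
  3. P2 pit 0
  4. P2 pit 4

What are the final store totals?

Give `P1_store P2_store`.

Answer: 1 1

Derivation:
Move 1: P1 pit5 -> P1=[5,3,4,2,5,0](1) P2=[5,3,4,2,5,4](0)
Move 2: P2 pit4 -> P1=[6,4,5,2,5,0](1) P2=[5,3,4,2,0,5](1)
Move 3: P2 pit0 -> P1=[6,4,5,2,5,0](1) P2=[0,4,5,3,1,6](1)
Move 4: P2 pit4 -> P1=[6,4,5,2,5,0](1) P2=[0,4,5,3,0,7](1)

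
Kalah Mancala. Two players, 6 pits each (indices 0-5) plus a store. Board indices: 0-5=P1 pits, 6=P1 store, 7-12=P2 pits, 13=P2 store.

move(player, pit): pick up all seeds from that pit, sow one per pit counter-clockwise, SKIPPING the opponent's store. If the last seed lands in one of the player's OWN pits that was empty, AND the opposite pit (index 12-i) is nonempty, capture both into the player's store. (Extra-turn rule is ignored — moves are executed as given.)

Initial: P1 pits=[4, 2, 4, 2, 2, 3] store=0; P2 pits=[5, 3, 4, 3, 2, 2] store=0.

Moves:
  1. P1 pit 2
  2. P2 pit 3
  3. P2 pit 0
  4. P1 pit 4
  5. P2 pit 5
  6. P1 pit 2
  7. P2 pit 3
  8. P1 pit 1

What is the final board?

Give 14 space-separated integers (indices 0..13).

Move 1: P1 pit2 -> P1=[4,2,0,3,3,4](1) P2=[5,3,4,3,2,2](0)
Move 2: P2 pit3 -> P1=[4,2,0,3,3,4](1) P2=[5,3,4,0,3,3](1)
Move 3: P2 pit0 -> P1=[4,2,0,3,3,4](1) P2=[0,4,5,1,4,4](1)
Move 4: P1 pit4 -> P1=[4,2,0,3,0,5](2) P2=[1,4,5,1,4,4](1)
Move 5: P2 pit5 -> P1=[5,3,1,3,0,5](2) P2=[1,4,5,1,4,0](2)
Move 6: P1 pit2 -> P1=[5,3,0,4,0,5](2) P2=[1,4,5,1,4,0](2)
Move 7: P2 pit3 -> P1=[5,3,0,4,0,5](2) P2=[1,4,5,0,5,0](2)
Move 8: P1 pit1 -> P1=[5,0,1,5,0,5](7) P2=[1,0,5,0,5,0](2)

Answer: 5 0 1 5 0 5 7 1 0 5 0 5 0 2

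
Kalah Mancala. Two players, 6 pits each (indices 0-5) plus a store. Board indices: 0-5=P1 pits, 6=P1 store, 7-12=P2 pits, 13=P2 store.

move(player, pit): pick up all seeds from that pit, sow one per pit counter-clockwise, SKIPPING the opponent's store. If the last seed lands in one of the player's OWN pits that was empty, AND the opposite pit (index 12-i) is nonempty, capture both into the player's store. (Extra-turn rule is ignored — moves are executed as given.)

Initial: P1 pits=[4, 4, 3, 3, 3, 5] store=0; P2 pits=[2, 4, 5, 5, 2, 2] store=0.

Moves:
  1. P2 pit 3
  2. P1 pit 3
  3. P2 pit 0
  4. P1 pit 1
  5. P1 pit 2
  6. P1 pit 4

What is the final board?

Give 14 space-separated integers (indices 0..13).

Move 1: P2 pit3 -> P1=[5,5,3,3,3,5](0) P2=[2,4,5,0,3,3](1)
Move 2: P1 pit3 -> P1=[5,5,3,0,4,6](1) P2=[2,4,5,0,3,3](1)
Move 3: P2 pit0 -> P1=[5,5,3,0,4,6](1) P2=[0,5,6,0,3,3](1)
Move 4: P1 pit1 -> P1=[5,0,4,1,5,7](2) P2=[0,5,6,0,3,3](1)
Move 5: P1 pit2 -> P1=[5,0,0,2,6,8](3) P2=[0,5,6,0,3,3](1)
Move 6: P1 pit4 -> P1=[5,0,0,2,0,9](4) P2=[1,6,7,1,3,3](1)

Answer: 5 0 0 2 0 9 4 1 6 7 1 3 3 1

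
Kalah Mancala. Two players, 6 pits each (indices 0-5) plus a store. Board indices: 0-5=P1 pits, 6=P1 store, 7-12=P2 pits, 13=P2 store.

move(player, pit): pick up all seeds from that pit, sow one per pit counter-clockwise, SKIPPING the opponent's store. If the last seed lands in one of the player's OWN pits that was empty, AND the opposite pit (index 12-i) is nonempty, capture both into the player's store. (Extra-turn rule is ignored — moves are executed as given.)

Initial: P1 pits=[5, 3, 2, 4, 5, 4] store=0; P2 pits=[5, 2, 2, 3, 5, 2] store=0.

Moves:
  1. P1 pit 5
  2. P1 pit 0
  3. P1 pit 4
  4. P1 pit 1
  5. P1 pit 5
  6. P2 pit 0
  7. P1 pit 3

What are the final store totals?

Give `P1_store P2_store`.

Move 1: P1 pit5 -> P1=[5,3,2,4,5,0](1) P2=[6,3,3,3,5,2](0)
Move 2: P1 pit0 -> P1=[0,4,3,5,6,0](8) P2=[0,3,3,3,5,2](0)
Move 3: P1 pit4 -> P1=[0,4,3,5,0,1](9) P2=[1,4,4,4,5,2](0)
Move 4: P1 pit1 -> P1=[0,0,4,6,1,2](9) P2=[1,4,4,4,5,2](0)
Move 5: P1 pit5 -> P1=[0,0,4,6,1,0](10) P2=[2,4,4,4,5,2](0)
Move 6: P2 pit0 -> P1=[0,0,4,6,1,0](10) P2=[0,5,5,4,5,2](0)
Move 7: P1 pit3 -> P1=[0,0,4,0,2,1](11) P2=[1,6,6,4,5,2](0)

Answer: 11 0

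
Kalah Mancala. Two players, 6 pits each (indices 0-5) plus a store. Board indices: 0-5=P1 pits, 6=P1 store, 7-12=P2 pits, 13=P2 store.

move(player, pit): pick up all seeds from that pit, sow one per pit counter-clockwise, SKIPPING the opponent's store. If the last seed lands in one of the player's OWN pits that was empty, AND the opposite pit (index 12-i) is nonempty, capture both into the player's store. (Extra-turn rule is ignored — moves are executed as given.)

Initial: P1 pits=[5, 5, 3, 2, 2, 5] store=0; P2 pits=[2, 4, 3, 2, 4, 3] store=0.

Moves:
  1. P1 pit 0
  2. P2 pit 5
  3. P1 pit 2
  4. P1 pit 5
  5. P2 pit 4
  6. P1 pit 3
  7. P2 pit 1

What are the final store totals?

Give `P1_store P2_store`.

Move 1: P1 pit0 -> P1=[0,6,4,3,3,6](0) P2=[2,4,3,2,4,3](0)
Move 2: P2 pit5 -> P1=[1,7,4,3,3,6](0) P2=[2,4,3,2,4,0](1)
Move 3: P1 pit2 -> P1=[1,7,0,4,4,7](1) P2=[2,4,3,2,4,0](1)
Move 4: P1 pit5 -> P1=[1,7,0,4,4,0](2) P2=[3,5,4,3,5,1](1)
Move 5: P2 pit4 -> P1=[2,8,1,4,4,0](2) P2=[3,5,4,3,0,2](2)
Move 6: P1 pit3 -> P1=[2,8,1,0,5,1](3) P2=[4,5,4,3,0,2](2)
Move 7: P2 pit1 -> P1=[2,8,1,0,5,1](3) P2=[4,0,5,4,1,3](3)

Answer: 3 3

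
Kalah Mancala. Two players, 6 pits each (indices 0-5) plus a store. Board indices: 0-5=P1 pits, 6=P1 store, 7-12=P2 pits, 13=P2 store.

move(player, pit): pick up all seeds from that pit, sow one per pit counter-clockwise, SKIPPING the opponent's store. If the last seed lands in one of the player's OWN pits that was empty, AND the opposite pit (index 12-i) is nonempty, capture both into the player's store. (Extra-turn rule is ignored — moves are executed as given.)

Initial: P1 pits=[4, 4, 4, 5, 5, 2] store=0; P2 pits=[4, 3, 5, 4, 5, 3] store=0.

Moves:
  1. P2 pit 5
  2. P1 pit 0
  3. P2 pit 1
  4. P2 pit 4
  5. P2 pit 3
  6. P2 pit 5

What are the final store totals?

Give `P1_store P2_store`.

Move 1: P2 pit5 -> P1=[5,5,4,5,5,2](0) P2=[4,3,5,4,5,0](1)
Move 2: P1 pit0 -> P1=[0,6,5,6,6,3](0) P2=[4,3,5,4,5,0](1)
Move 3: P2 pit1 -> P1=[0,6,5,6,6,3](0) P2=[4,0,6,5,6,0](1)
Move 4: P2 pit4 -> P1=[1,7,6,7,6,3](0) P2=[4,0,6,5,0,1](2)
Move 5: P2 pit3 -> P1=[2,8,6,7,6,3](0) P2=[4,0,6,0,1,2](3)
Move 6: P2 pit5 -> P1=[3,8,6,7,6,3](0) P2=[4,0,6,0,1,0](4)

Answer: 0 4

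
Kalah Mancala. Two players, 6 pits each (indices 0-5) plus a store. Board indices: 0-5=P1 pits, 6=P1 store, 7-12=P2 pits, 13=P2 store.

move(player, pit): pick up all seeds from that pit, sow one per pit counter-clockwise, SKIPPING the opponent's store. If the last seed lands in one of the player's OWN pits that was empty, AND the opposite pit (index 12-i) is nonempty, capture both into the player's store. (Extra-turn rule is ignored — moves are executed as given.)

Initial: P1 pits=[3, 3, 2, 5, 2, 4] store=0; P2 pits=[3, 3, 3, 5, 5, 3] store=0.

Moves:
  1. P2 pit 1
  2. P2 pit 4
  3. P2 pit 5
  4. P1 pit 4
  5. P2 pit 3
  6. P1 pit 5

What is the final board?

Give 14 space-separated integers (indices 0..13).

Answer: 6 6 5 6 0 0 2 4 1 5 1 1 1 3

Derivation:
Move 1: P2 pit1 -> P1=[3,3,2,5,2,4](0) P2=[3,0,4,6,6,3](0)
Move 2: P2 pit4 -> P1=[4,4,3,6,2,4](0) P2=[3,0,4,6,0,4](1)
Move 3: P2 pit5 -> P1=[5,5,4,6,2,4](0) P2=[3,0,4,6,0,0](2)
Move 4: P1 pit4 -> P1=[5,5,4,6,0,5](1) P2=[3,0,4,6,0,0](2)
Move 5: P2 pit3 -> P1=[6,6,5,6,0,5](1) P2=[3,0,4,0,1,1](3)
Move 6: P1 pit5 -> P1=[6,6,5,6,0,0](2) P2=[4,1,5,1,1,1](3)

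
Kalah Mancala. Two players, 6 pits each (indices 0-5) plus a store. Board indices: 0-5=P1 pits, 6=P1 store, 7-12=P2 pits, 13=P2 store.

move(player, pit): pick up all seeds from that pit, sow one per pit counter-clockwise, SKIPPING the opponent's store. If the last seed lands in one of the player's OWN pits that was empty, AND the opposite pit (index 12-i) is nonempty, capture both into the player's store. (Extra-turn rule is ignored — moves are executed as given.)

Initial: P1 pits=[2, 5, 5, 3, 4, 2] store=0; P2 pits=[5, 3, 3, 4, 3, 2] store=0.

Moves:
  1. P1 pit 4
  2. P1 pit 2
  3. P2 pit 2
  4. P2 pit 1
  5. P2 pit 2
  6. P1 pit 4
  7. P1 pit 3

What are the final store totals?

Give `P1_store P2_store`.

Answer: 3 0

Derivation:
Move 1: P1 pit4 -> P1=[2,5,5,3,0,3](1) P2=[6,4,3,4,3,2](0)
Move 2: P1 pit2 -> P1=[2,5,0,4,1,4](2) P2=[7,4,3,4,3,2](0)
Move 3: P2 pit2 -> P1=[2,5,0,4,1,4](2) P2=[7,4,0,5,4,3](0)
Move 4: P2 pit1 -> P1=[2,5,0,4,1,4](2) P2=[7,0,1,6,5,4](0)
Move 5: P2 pit2 -> P1=[2,5,0,4,1,4](2) P2=[7,0,0,7,5,4](0)
Move 6: P1 pit4 -> P1=[2,5,0,4,0,5](2) P2=[7,0,0,7,5,4](0)
Move 7: P1 pit3 -> P1=[2,5,0,0,1,6](3) P2=[8,0,0,7,5,4](0)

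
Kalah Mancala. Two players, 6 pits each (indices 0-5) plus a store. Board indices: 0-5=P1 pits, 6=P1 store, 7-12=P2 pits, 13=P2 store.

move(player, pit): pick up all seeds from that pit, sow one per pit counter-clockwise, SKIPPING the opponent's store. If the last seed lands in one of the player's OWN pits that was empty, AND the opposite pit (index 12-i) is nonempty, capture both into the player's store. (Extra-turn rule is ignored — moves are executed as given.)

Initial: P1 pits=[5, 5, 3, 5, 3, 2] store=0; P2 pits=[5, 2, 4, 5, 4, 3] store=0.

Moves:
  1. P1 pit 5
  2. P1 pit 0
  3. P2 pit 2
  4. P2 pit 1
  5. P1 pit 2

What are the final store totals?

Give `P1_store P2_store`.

Answer: 9 1

Derivation:
Move 1: P1 pit5 -> P1=[5,5,3,5,3,0](1) P2=[6,2,4,5,4,3](0)
Move 2: P1 pit0 -> P1=[0,6,4,6,4,0](8) P2=[0,2,4,5,4,3](0)
Move 3: P2 pit2 -> P1=[0,6,4,6,4,0](8) P2=[0,2,0,6,5,4](1)
Move 4: P2 pit1 -> P1=[0,6,4,6,4,0](8) P2=[0,0,1,7,5,4](1)
Move 5: P1 pit2 -> P1=[0,6,0,7,5,1](9) P2=[0,0,1,7,5,4](1)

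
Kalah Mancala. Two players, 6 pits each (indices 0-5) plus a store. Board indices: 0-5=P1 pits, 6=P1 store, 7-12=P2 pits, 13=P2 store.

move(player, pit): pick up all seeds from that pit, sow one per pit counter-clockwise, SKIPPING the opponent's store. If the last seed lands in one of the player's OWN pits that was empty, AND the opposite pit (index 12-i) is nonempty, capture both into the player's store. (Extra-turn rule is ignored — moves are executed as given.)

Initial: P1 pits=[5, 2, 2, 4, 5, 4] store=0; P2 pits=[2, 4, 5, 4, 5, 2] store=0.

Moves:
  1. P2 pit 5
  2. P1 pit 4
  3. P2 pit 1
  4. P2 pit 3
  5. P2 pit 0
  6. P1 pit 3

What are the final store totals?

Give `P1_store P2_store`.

Move 1: P2 pit5 -> P1=[6,2,2,4,5,4](0) P2=[2,4,5,4,5,0](1)
Move 2: P1 pit4 -> P1=[6,2,2,4,0,5](1) P2=[3,5,6,4,5,0](1)
Move 3: P2 pit1 -> P1=[6,2,2,4,0,5](1) P2=[3,0,7,5,6,1](2)
Move 4: P2 pit3 -> P1=[7,3,2,4,0,5](1) P2=[3,0,7,0,7,2](3)
Move 5: P2 pit0 -> P1=[7,3,0,4,0,5](1) P2=[0,1,8,0,7,2](6)
Move 6: P1 pit3 -> P1=[7,3,0,0,1,6](2) P2=[1,1,8,0,7,2](6)

Answer: 2 6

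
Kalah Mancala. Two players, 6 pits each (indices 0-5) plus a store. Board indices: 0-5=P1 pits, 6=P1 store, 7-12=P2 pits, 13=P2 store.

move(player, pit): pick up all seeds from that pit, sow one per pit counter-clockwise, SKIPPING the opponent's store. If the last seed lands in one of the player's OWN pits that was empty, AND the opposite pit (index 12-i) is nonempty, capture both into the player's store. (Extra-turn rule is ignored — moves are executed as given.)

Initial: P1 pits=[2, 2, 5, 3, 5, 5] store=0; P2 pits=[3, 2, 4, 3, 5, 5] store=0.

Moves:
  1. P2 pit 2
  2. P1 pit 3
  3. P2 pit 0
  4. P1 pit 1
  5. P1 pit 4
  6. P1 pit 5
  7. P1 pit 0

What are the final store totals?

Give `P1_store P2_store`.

Answer: 5 1

Derivation:
Move 1: P2 pit2 -> P1=[2,2,5,3,5,5](0) P2=[3,2,0,4,6,6](1)
Move 2: P1 pit3 -> P1=[2,2,5,0,6,6](1) P2=[3,2,0,4,6,6](1)
Move 3: P2 pit0 -> P1=[2,2,5,0,6,6](1) P2=[0,3,1,5,6,6](1)
Move 4: P1 pit1 -> P1=[2,0,6,0,6,6](3) P2=[0,3,0,5,6,6](1)
Move 5: P1 pit4 -> P1=[2,0,6,0,0,7](4) P2=[1,4,1,6,6,6](1)
Move 6: P1 pit5 -> P1=[2,0,6,0,0,0](5) P2=[2,5,2,7,7,7](1)
Move 7: P1 pit0 -> P1=[0,1,7,0,0,0](5) P2=[2,5,2,7,7,7](1)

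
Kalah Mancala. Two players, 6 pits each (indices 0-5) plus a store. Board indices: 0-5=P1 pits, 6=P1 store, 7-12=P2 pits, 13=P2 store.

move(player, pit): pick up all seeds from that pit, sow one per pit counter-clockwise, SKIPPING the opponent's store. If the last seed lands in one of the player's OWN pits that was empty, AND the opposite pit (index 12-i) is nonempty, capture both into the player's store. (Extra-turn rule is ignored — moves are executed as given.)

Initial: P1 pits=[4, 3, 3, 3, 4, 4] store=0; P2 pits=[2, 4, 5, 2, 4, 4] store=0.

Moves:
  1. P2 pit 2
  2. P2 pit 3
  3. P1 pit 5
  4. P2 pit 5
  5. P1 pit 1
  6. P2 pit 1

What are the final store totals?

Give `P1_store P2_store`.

Answer: 5 4

Derivation:
Move 1: P2 pit2 -> P1=[5,3,3,3,4,4](0) P2=[2,4,0,3,5,5](1)
Move 2: P2 pit3 -> P1=[5,3,3,3,4,4](0) P2=[2,4,0,0,6,6](2)
Move 3: P1 pit5 -> P1=[5,3,3,3,4,0](1) P2=[3,5,1,0,6,6](2)
Move 4: P2 pit5 -> P1=[6,4,4,4,5,0](1) P2=[3,5,1,0,6,0](3)
Move 5: P1 pit1 -> P1=[6,0,5,5,6,0](5) P2=[0,5,1,0,6,0](3)
Move 6: P2 pit1 -> P1=[6,0,5,5,6,0](5) P2=[0,0,2,1,7,1](4)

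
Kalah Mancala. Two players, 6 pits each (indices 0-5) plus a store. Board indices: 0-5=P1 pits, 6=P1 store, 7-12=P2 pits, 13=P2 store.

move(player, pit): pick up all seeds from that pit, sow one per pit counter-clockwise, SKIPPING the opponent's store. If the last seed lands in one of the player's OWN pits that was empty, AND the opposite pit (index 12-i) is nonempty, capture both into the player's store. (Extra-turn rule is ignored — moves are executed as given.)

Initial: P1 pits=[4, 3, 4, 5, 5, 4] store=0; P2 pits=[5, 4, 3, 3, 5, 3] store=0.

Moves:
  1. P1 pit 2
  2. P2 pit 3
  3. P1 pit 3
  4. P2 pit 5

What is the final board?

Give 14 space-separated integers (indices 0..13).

Answer: 5 4 1 0 7 6 2 6 5 4 0 6 0 2

Derivation:
Move 1: P1 pit2 -> P1=[4,3,0,6,6,5](1) P2=[5,4,3,3,5,3](0)
Move 2: P2 pit3 -> P1=[4,3,0,6,6,5](1) P2=[5,4,3,0,6,4](1)
Move 3: P1 pit3 -> P1=[4,3,0,0,7,6](2) P2=[6,5,4,0,6,4](1)
Move 4: P2 pit5 -> P1=[5,4,1,0,7,6](2) P2=[6,5,4,0,6,0](2)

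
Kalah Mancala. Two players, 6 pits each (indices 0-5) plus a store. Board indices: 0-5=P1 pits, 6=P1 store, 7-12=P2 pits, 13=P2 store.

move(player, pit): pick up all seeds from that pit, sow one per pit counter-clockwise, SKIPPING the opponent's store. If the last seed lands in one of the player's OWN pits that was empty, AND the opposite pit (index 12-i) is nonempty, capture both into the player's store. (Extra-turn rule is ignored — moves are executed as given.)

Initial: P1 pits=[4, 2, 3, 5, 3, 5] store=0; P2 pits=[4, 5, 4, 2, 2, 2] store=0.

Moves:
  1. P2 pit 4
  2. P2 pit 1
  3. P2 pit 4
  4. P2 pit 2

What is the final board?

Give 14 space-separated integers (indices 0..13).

Move 1: P2 pit4 -> P1=[4,2,3,5,3,5](0) P2=[4,5,4,2,0,3](1)
Move 2: P2 pit1 -> P1=[4,2,3,5,3,5](0) P2=[4,0,5,3,1,4](2)
Move 3: P2 pit4 -> P1=[4,2,3,5,3,5](0) P2=[4,0,5,3,0,5](2)
Move 4: P2 pit2 -> P1=[5,2,3,5,3,5](0) P2=[4,0,0,4,1,6](3)

Answer: 5 2 3 5 3 5 0 4 0 0 4 1 6 3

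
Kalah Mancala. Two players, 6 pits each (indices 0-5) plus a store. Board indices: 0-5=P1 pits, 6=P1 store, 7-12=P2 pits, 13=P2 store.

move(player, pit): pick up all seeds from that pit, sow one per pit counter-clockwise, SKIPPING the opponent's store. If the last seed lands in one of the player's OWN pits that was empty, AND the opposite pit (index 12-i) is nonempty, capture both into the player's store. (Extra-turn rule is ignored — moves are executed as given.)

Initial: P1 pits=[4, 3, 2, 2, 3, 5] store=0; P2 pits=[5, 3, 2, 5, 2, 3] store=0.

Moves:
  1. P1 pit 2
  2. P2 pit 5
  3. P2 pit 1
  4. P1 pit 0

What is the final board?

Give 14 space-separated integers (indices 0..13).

Answer: 0 5 1 4 5 6 0 5 0 3 6 3 0 1

Derivation:
Move 1: P1 pit2 -> P1=[4,3,0,3,4,5](0) P2=[5,3,2,5,2,3](0)
Move 2: P2 pit5 -> P1=[5,4,0,3,4,5](0) P2=[5,3,2,5,2,0](1)
Move 3: P2 pit1 -> P1=[5,4,0,3,4,5](0) P2=[5,0,3,6,3,0](1)
Move 4: P1 pit0 -> P1=[0,5,1,4,5,6](0) P2=[5,0,3,6,3,0](1)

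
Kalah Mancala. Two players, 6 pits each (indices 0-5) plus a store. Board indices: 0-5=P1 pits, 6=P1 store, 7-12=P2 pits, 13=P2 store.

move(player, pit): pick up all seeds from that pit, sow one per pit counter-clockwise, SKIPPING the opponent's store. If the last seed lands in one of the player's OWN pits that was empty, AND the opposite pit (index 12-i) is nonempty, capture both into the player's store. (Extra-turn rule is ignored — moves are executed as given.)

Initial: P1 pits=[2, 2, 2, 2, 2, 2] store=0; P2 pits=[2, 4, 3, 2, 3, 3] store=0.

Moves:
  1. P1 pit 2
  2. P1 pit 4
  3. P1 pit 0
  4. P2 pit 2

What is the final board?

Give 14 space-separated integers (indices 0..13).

Move 1: P1 pit2 -> P1=[2,2,0,3,3,2](0) P2=[2,4,3,2,3,3](0)
Move 2: P1 pit4 -> P1=[2,2,0,3,0,3](1) P2=[3,4,3,2,3,3](0)
Move 3: P1 pit0 -> P1=[0,3,0,3,0,3](4) P2=[3,4,3,0,3,3](0)
Move 4: P2 pit2 -> P1=[0,3,0,3,0,3](4) P2=[3,4,0,1,4,4](0)

Answer: 0 3 0 3 0 3 4 3 4 0 1 4 4 0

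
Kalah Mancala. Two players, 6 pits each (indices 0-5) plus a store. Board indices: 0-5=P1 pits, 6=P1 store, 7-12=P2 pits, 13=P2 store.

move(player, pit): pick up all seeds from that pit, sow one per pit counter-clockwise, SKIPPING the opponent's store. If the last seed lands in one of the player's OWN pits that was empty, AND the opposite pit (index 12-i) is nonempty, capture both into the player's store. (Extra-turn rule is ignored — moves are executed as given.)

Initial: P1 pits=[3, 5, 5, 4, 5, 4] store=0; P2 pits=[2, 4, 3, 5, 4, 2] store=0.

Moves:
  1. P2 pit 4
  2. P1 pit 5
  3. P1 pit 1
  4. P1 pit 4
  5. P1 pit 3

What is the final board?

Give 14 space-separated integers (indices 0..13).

Answer: 4 0 6 0 1 3 4 6 7 5 6 0 3 1

Derivation:
Move 1: P2 pit4 -> P1=[4,6,5,4,5,4](0) P2=[2,4,3,5,0,3](1)
Move 2: P1 pit5 -> P1=[4,6,5,4,5,0](1) P2=[3,5,4,5,0,3](1)
Move 3: P1 pit1 -> P1=[4,0,6,5,6,1](2) P2=[4,5,4,5,0,3](1)
Move 4: P1 pit4 -> P1=[4,0,6,5,0,2](3) P2=[5,6,5,6,0,3](1)
Move 5: P1 pit3 -> P1=[4,0,6,0,1,3](4) P2=[6,7,5,6,0,3](1)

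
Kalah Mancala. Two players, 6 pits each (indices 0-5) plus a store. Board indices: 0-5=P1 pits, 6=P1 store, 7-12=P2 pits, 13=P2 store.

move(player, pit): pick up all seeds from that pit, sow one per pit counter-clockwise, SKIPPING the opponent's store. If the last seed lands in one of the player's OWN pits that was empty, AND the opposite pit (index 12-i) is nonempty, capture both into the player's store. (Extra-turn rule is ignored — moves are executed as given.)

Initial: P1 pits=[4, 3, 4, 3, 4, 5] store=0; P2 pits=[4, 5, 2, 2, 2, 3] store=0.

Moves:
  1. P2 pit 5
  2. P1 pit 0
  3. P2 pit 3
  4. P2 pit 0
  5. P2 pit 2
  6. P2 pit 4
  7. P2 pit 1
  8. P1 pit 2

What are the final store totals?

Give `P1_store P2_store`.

Move 1: P2 pit5 -> P1=[5,4,4,3,4,5](0) P2=[4,5,2,2,2,0](1)
Move 2: P1 pit0 -> P1=[0,5,5,4,5,6](0) P2=[4,5,2,2,2,0](1)
Move 3: P2 pit3 -> P1=[0,5,5,4,5,6](0) P2=[4,5,2,0,3,1](1)
Move 4: P2 pit0 -> P1=[0,5,5,4,5,6](0) P2=[0,6,3,1,4,1](1)
Move 5: P2 pit2 -> P1=[0,5,5,4,5,6](0) P2=[0,6,0,2,5,2](1)
Move 6: P2 pit4 -> P1=[1,6,6,4,5,6](0) P2=[0,6,0,2,0,3](2)
Move 7: P2 pit1 -> P1=[2,6,6,4,5,6](0) P2=[0,0,1,3,1,4](3)
Move 8: P1 pit2 -> P1=[2,6,0,5,6,7](1) P2=[1,1,1,3,1,4](3)

Answer: 1 3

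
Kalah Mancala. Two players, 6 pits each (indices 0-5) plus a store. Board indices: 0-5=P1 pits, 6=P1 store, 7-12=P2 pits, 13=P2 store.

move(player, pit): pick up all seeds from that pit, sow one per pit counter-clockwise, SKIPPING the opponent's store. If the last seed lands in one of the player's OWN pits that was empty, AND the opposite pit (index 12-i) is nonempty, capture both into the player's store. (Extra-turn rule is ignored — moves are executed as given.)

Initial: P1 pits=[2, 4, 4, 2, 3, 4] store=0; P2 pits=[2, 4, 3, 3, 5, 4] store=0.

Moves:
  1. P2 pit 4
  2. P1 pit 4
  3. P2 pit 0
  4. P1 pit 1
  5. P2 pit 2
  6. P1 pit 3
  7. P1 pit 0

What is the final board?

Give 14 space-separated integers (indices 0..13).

Move 1: P2 pit4 -> P1=[3,5,5,2,3,4](0) P2=[2,4,3,3,0,5](1)
Move 2: P1 pit4 -> P1=[3,5,5,2,0,5](1) P2=[3,4,3,3,0,5](1)
Move 3: P2 pit0 -> P1=[3,5,5,2,0,5](1) P2=[0,5,4,4,0,5](1)
Move 4: P1 pit1 -> P1=[3,0,6,3,1,6](2) P2=[0,5,4,4,0,5](1)
Move 5: P2 pit2 -> P1=[3,0,6,3,1,6](2) P2=[0,5,0,5,1,6](2)
Move 6: P1 pit3 -> P1=[3,0,6,0,2,7](3) P2=[0,5,0,5,1,6](2)
Move 7: P1 pit0 -> P1=[0,1,7,1,2,7](3) P2=[0,5,0,5,1,6](2)

Answer: 0 1 7 1 2 7 3 0 5 0 5 1 6 2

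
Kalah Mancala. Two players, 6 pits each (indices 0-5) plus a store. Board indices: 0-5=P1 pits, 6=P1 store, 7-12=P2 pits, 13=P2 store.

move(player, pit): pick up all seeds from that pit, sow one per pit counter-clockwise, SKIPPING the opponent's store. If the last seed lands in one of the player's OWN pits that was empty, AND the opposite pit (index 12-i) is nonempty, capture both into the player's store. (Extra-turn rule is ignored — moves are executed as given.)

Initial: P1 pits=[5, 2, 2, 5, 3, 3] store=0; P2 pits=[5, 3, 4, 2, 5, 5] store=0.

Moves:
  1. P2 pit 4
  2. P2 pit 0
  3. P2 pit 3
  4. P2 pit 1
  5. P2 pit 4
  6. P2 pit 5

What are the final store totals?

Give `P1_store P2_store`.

Move 1: P2 pit4 -> P1=[6,3,3,5,3,3](0) P2=[5,3,4,2,0,6](1)
Move 2: P2 pit0 -> P1=[6,3,3,5,3,3](0) P2=[0,4,5,3,1,7](1)
Move 3: P2 pit3 -> P1=[6,3,3,5,3,3](0) P2=[0,4,5,0,2,8](2)
Move 4: P2 pit1 -> P1=[6,3,3,5,3,3](0) P2=[0,0,6,1,3,9](2)
Move 5: P2 pit4 -> P1=[7,3,3,5,3,3](0) P2=[0,0,6,1,0,10](3)
Move 6: P2 pit5 -> P1=[8,4,4,6,4,4](0) P2=[1,1,7,1,0,0](4)

Answer: 0 4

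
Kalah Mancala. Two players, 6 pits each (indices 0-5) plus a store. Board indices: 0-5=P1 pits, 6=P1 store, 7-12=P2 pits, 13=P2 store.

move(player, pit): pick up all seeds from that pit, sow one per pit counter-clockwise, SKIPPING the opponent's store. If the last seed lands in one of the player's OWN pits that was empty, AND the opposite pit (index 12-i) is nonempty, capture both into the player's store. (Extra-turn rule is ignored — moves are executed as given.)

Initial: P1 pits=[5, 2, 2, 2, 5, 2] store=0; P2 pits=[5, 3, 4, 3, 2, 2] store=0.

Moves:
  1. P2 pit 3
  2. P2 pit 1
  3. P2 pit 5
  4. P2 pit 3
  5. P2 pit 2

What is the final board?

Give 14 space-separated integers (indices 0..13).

Move 1: P2 pit3 -> P1=[5,2,2,2,5,2](0) P2=[5,3,4,0,3,3](1)
Move 2: P2 pit1 -> P1=[5,2,2,2,5,2](0) P2=[5,0,5,1,4,3](1)
Move 3: P2 pit5 -> P1=[6,3,2,2,5,2](0) P2=[5,0,5,1,4,0](2)
Move 4: P2 pit3 -> P1=[6,3,2,2,5,2](0) P2=[5,0,5,0,5,0](2)
Move 5: P2 pit2 -> P1=[7,3,2,2,5,2](0) P2=[5,0,0,1,6,1](3)

Answer: 7 3 2 2 5 2 0 5 0 0 1 6 1 3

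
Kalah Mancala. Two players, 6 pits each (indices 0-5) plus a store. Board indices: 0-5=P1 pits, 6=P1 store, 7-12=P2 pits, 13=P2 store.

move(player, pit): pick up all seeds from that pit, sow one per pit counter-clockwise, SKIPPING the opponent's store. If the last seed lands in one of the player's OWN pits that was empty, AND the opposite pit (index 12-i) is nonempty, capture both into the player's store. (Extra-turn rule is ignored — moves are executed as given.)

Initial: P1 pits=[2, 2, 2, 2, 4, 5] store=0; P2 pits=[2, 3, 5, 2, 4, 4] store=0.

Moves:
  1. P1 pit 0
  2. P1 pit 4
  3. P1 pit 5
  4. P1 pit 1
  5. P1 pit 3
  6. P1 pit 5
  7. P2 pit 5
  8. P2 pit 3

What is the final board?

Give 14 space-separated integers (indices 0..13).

Move 1: P1 pit0 -> P1=[0,3,3,2,4,5](0) P2=[2,3,5,2,4,4](0)
Move 2: P1 pit4 -> P1=[0,3,3,2,0,6](1) P2=[3,4,5,2,4,4](0)
Move 3: P1 pit5 -> P1=[0,3,3,2,0,0](2) P2=[4,5,6,3,5,4](0)
Move 4: P1 pit1 -> P1=[0,0,4,3,0,0](8) P2=[4,0,6,3,5,4](0)
Move 5: P1 pit3 -> P1=[0,0,4,0,1,1](9) P2=[4,0,6,3,5,4](0)
Move 6: P1 pit5 -> P1=[0,0,4,0,1,0](10) P2=[4,0,6,3,5,4](0)
Move 7: P2 pit5 -> P1=[1,1,5,0,1,0](10) P2=[4,0,6,3,5,0](1)
Move 8: P2 pit3 -> P1=[1,1,5,0,1,0](10) P2=[4,0,6,0,6,1](2)

Answer: 1 1 5 0 1 0 10 4 0 6 0 6 1 2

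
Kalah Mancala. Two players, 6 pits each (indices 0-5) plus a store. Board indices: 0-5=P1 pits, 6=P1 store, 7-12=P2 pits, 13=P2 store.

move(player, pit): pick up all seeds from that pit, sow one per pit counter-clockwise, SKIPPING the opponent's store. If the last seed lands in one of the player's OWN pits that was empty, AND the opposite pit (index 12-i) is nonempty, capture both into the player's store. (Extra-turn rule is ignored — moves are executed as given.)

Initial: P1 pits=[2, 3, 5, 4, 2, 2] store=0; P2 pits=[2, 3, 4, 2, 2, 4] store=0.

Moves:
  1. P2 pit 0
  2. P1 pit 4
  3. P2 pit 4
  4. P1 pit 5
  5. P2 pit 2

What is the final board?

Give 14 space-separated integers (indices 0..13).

Answer: 3 3 5 4 0 0 2 1 5 0 3 1 6 2

Derivation:
Move 1: P2 pit0 -> P1=[2,3,5,4,2,2](0) P2=[0,4,5,2,2,4](0)
Move 2: P1 pit4 -> P1=[2,3,5,4,0,3](1) P2=[0,4,5,2,2,4](0)
Move 3: P2 pit4 -> P1=[2,3,5,4,0,3](1) P2=[0,4,5,2,0,5](1)
Move 4: P1 pit5 -> P1=[2,3,5,4,0,0](2) P2=[1,5,5,2,0,5](1)
Move 5: P2 pit2 -> P1=[3,3,5,4,0,0](2) P2=[1,5,0,3,1,6](2)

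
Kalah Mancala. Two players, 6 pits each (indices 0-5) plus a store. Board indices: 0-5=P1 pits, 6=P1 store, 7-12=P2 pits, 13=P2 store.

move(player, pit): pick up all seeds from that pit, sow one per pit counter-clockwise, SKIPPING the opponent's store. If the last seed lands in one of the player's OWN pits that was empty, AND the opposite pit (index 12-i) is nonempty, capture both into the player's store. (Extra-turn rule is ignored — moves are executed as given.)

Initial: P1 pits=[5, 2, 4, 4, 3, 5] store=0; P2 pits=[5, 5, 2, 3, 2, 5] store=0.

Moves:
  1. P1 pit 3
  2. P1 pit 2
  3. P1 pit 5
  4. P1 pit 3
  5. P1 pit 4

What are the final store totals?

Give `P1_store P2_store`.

Answer: 4 0

Derivation:
Move 1: P1 pit3 -> P1=[5,2,4,0,4,6](1) P2=[6,5,2,3,2,5](0)
Move 2: P1 pit2 -> P1=[5,2,0,1,5,7](2) P2=[6,5,2,3,2,5](0)
Move 3: P1 pit5 -> P1=[5,2,0,1,5,0](3) P2=[7,6,3,4,3,6](0)
Move 4: P1 pit3 -> P1=[5,2,0,0,6,0](3) P2=[7,6,3,4,3,6](0)
Move 5: P1 pit4 -> P1=[5,2,0,0,0,1](4) P2=[8,7,4,5,3,6](0)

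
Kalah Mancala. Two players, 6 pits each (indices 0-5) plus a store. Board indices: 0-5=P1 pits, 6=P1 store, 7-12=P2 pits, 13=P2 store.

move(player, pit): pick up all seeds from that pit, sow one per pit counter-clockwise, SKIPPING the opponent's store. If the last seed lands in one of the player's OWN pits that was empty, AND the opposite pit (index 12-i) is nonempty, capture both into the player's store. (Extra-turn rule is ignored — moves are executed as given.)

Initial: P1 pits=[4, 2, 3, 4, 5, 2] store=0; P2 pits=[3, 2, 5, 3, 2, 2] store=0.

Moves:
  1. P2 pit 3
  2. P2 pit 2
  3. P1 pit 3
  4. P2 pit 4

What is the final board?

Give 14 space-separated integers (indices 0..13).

Answer: 6 3 3 0 6 3 1 4 2 0 1 0 5 3

Derivation:
Move 1: P2 pit3 -> P1=[4,2,3,4,5,2](0) P2=[3,2,5,0,3,3](1)
Move 2: P2 pit2 -> P1=[5,2,3,4,5,2](0) P2=[3,2,0,1,4,4](2)
Move 3: P1 pit3 -> P1=[5,2,3,0,6,3](1) P2=[4,2,0,1,4,4](2)
Move 4: P2 pit4 -> P1=[6,3,3,0,6,3](1) P2=[4,2,0,1,0,5](3)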